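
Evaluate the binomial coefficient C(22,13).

497420

C(22,13) = C(22,9) by symmetry.
C(22,9) = (22·21·20·19·18·17·16·15·14) / 9! = 180503769600 / 362880 = 497420.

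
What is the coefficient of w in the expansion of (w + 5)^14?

The general term is C(14,j)·(w)^j·(5)^(14-j); the w^1 term has j = 1.
C(14,1) = 14.
Coefficient = C(14,1) · 5^13 = 14 · 1220703125 = 17089843750.

17089843750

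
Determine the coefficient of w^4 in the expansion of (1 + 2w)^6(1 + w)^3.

Coefficient of w^4 = Σ_{j} C(6,j)·2^j·C(3,4-j)·1^(4-j) for j from 1 to 4.
= 12 + 180 + 480 + 240 = 912.

912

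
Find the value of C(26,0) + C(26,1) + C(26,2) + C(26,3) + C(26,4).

1 + 26 + 325 + 2600 + 14950 = 17902.

17902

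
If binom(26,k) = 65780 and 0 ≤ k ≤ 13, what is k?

C(26,k) increases on 0 ≤ k ≤ 13. C(26,4) = 14950 and C(26,5) = 65780, so k = 5.

5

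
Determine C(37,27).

348330136

C(37,27) = C(37,10) by symmetry.
C(37,10) = (37·36·35·34·33·32·31·30·29·28) / 10! = 1264020397516800 / 3628800 = 348330136.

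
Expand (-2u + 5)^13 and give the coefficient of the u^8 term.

The general term is C(13,j)·(-2u)^j·(5)^(13-j); the u^8 term has j = 8.
C(13,8) = 1287.
Coefficient = C(13,8) · (-2)^8 · 5^5 = 1287 · 256 · 3125 = 1029600000.

1029600000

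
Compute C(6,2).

15

C(6,2) = (6·5) / 2! = 30 / 2 = 15.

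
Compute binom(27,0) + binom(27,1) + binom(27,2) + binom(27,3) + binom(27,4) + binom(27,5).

101584

1 + 27 + 351 + 2925 + 17550 + 80730 = 101584.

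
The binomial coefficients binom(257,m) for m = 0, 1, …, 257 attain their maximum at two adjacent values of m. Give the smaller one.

128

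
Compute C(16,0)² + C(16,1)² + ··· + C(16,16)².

By Vandermonde's identity, Σ C(16,k)² = C(32,16) = 601080390.

601080390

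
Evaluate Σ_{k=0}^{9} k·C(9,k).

2304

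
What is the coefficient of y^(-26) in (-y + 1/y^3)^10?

-10

General term: C(10,j)·(-y)^j·(1/y^3)^(10-j), with y-exponent 1j − 3(10−j) = 4j − 30.
Set 4j − 30 = -26: j = 1.
C(10,1) = 10; (-1)^1 = -1; 1^9 = 1.
Coefficient = 10 · (-1) · 1 = -10.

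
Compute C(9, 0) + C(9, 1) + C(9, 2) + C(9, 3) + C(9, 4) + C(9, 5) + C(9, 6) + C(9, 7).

1 + 9 + 36 + 84 + 126 + 126 + 84 + 36 = 502.

502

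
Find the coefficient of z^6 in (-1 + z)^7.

-7

The general term is C(7,j)·(-1)^j·(z)^(7-j); the z^6 term has j = 1.
C(7,1) = 7.
Coefficient = C(7,1) · (-1)^1 = 7 · (-1) = -7.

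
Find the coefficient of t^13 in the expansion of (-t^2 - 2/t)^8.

General term: C(8,j)·(-t^2)^j·(-2/t)^(8-j), with t-exponent 2j − 1(8−j) = 3j − 8.
Set 3j − 8 = 13: j = 7.
C(8,7) = 8; (-1)^7 = -1; (-2)^1 = -2.
Coefficient = 8 · (-1) · (-2) = 16.

16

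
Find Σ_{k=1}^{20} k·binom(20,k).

Since k·C(20,k) = 20·C(19,k−1), the sum is 20·2^19 = 20·524288 = 10485760.

10485760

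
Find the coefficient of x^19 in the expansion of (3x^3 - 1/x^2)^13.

General term: C(13,j)·(3x^3)^j·(-1/x^2)^(13-j), with x-exponent 3j − 2(13−j) = 5j − 26.
Set 5j − 26 = 19: j = 9.
C(13,9) = 715; 3^9 = 19683; (-1)^4 = 1.
Coefficient = 715 · 19683 · 1 = 14073345.

14073345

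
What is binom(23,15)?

490314

C(23,15) = C(23,8) by symmetry.
C(23,8) = (23·22·21·20·19·18·17·16) / 8! = 19769460480 / 40320 = 490314.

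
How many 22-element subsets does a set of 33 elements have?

C(33,22) = C(33,11) by symmetry.
C(33,11) = (33·32·31·30·29·28·27·26·25·24·23) / 11! = 7725366544896000 / 39916800 = 193536720.

193536720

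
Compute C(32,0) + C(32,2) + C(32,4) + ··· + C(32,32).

2147483648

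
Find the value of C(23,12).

C(23,12) = C(23,11) by symmetry.
C(23,11) = (23·22·21·20·19·18·17·16·15·14·13) / 11! = 53970627110400 / 39916800 = 1352078.

1352078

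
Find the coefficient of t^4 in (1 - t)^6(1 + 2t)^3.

Coefficient of t^4 = Σ_{j} C(6,j)·(-1)^j·C(3,4-j)·2^(4-j) for j from 1 to 4.
= (-48) + 180 + (-120) + 15 = 27.

27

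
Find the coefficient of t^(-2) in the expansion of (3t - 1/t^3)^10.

General term: C(10,j)·(3t)^j·(-1/t^3)^(10-j), with t-exponent 1j − 3(10−j) = 4j − 30.
Set 4j − 30 = -2: j = 7.
C(10,7) = 120; 3^7 = 2187; (-1)^3 = -1.
Coefficient = 120 · 2187 · (-1) = -262440.

-262440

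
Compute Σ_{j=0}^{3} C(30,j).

1 + 30 + 435 + 4060 = 4526.

4526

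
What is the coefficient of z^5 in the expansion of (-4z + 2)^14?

The general term is C(14,j)·(-4z)^j·(2)^(14-j); the z^5 term has j = 5.
C(14,5) = 2002.
Coefficient = C(14,5) · (-4)^5 · 2^9 = 2002 · (-1024) · 512 = -1049624576.

-1049624576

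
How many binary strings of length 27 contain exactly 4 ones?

17550

Choose the 4 positions: C(27,4) = 17550.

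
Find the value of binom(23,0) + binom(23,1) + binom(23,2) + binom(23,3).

1 + 23 + 253 + 1771 = 2048.

2048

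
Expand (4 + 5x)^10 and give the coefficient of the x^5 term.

The general term is C(10,j)·(4)^j·(5x)^(10-j); the x^5 term has j = 5.
C(10,5) = 252.
Coefficient = C(10,5) · 4^5 · 5^5 = 252 · 1024 · 3125 = 806400000.

806400000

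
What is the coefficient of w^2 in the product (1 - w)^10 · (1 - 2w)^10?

425

Coefficient of w^2 = Σ_{j} C(10,j)·(-1)^j·C(10,2-j)·(-2)^(2-j) for j from 0 to 2.
= 180 + 200 + 45 = 425.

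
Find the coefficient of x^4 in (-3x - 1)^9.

The general term is C(9,j)·(-3x)^j·(-1)^(9-j); the x^4 term has j = 4.
C(9,4) = 126.
Coefficient = C(9,4) · (-3)^4 · (-1)^5 = 126 · 81 · (-1) = -10206.

-10206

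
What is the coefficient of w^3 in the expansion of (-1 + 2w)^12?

-1760

The general term is C(12,j)·(-1)^j·(2w)^(12-j); the w^3 term has j = 9.
C(12,9) = 220.
Coefficient = C(12,9) · (-1)^9 · 2^3 = 220 · (-1) · 8 = -1760.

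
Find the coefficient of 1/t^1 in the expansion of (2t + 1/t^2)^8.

1792

General term: C(8,j)·(2t)^j·(1/t^2)^(8-j), with t-exponent 1j − 2(8−j) = 3j − 16.
Set 3j − 16 = -1: j = 5.
C(8,5) = 56; 2^5 = 32; 1^3 = 1.
Coefficient = 56 · 32 · 1 = 1792.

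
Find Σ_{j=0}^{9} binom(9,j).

512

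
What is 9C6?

84

C(9,6) = C(9,3) by symmetry.
C(9,3) = (9·8·7) / 3! = 504 / 6 = 84.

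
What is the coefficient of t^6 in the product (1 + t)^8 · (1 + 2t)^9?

Coefficient of t^6 = Σ_{j} C(8,j)·1^j·C(9,6-j)·2^(6-j) for j from 0 to 6.
= 5376 + 32256 + 56448 + 37632 + 10080 + 1008 + 28 = 142828.

142828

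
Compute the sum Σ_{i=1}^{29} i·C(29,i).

Differentiating (1+x)^29 and setting x=1: Σ i·C(29,i) = 29·2^28 = 7784628224.

7784628224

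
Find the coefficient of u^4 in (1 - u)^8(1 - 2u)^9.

Coefficient of u^4 = Σ_{j} C(8,j)·(-1)^j·C(9,4-j)·(-2)^(4-j) for j from 0 to 4.
= 2016 + 5376 + 4032 + 1008 + 70 = 12502.

12502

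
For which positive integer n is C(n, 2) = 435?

30

n(n−1)/2 = 435 ⇒ n(n−1) = 870. Since 30·29 = 870, n = 30.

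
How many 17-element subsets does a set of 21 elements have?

5985

C(21,17) = C(21,4) by symmetry.
C(21,4) = (21·20·19·18) / 4! = 143640 / 24 = 5985.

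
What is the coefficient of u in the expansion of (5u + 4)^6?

The general term is C(6,j)·(5u)^j·(4)^(6-j); the u^1 term has j = 1.
C(6,1) = 6.
Coefficient = C(6,1) · 5^1 · 4^5 = 6 · 5 · 1024 = 30720.

30720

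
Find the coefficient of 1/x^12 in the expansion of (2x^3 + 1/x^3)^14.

64064

General term: C(14,j)·(2x^3)^j·(1/x^3)^(14-j), with x-exponent 3j − 3(14−j) = 6j − 42.
Set 6j − 42 = -12: j = 5.
C(14,5) = 2002; 2^5 = 32; 1^9 = 1.
Coefficient = 2002 · 32 · 1 = 64064.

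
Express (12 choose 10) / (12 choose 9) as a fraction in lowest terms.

C(n,k+1)/C(n,k) = (n−k)/(k+1) = (12−9)/(9+1) = 3/10.

3/10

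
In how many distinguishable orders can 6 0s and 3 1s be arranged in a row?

Choose positions for the 0s: C(9,6) = 84.

84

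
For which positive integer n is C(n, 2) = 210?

n(n−1)/2 = 210 ⇒ n(n−1) = 420. Since 21·20 = 420, n = 21.

21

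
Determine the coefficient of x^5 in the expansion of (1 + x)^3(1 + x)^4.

21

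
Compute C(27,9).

C(27,9) = (27·26·25·24·23·22·21·20·19) / 9! = 1700755056000 / 362880 = 4686825.

4686825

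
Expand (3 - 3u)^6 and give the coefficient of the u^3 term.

The general term is C(6,j)·(3)^j·(-3u)^(6-j); the u^3 term has j = 3.
C(6,3) = 20.
Coefficient = C(6,3) · 3^3 · (-3)^3 = 20 · 27 · (-27) = -14580.

-14580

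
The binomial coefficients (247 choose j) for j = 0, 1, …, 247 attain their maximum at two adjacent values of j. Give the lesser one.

123

For odd n = 247, C(247,j) peaks at j = (n−1)/2 and (n+1)/2; the lesser is 123.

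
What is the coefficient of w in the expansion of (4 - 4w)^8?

The general term is C(8,j)·(4)^j·(-4w)^(8-j); the w^1 term has j = 7.
C(8,7) = 8.
Coefficient = C(8,7) · 4^7 · (-4)^1 = 8 · 16384 · (-4) = -524288.

-524288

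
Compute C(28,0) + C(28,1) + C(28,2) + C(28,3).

3683

1 + 28 + 378 + 3276 = 3683.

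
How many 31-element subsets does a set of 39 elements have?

61523748

C(39,31) = C(39,8) by symmetry.
C(39,8) = (39·38·37·36·35·34·33·32) / 8! = 2480637519360 / 40320 = 61523748.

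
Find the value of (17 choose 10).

19448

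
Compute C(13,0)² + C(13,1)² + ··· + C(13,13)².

Σ C(13,i)² is the coefficient of x^13 in (1+x)^13(1+x)^13 = (1+x)^26, i.e. C(26,13) = 10400600.

10400600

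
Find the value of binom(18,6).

C(18,6) = (18·17·16·15·14·13) / 6! = 13366080 / 720 = 18564.

18564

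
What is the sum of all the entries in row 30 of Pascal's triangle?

Setting x = 1 in (1+x)^30 gives Σ C(30,r) = 2^30 = 1073741824.

1073741824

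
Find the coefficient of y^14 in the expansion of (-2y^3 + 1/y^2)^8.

General term: C(8,j)·(-2y^3)^j·(1/y^2)^(8-j), with y-exponent 3j − 2(8−j) = 5j − 16.
Set 5j − 16 = 14: j = 6.
C(8,6) = 28; (-2)^6 = 64; 1^2 = 1.
Coefficient = 28 · 64 · 1 = 1792.

1792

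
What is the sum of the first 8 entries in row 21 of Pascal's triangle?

198440

1 + 21 + 210 + 1330 + 5985 + 20349 + 54264 + 116280 = 198440.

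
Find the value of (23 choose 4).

C(23,4) = (23·22·21·20) / 4! = 212520 / 24 = 8855.

8855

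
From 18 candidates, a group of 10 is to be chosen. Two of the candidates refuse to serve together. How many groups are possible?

All 10-subsets: C(18,10) = 43758. Those containing both fixed elements: C(16,8) = 12870.
43758 − 12870 = 30888.

30888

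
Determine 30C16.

145422675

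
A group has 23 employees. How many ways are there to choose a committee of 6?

This is C(23,6) = 100947.

100947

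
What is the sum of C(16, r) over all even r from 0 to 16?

32768

Even-r terms of row 16 sum to 2^15 = 32768.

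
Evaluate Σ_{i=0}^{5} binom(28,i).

122438

1 + 28 + 378 + 3276 + 20475 + 98280 = 122438.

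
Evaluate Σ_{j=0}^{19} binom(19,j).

524288

Setting x = 1 in (1+x)^19 gives Σ C(19,j) = 2^19 = 524288.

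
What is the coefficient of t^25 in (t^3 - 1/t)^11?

55

General term: C(11,j)·(t^3)^j·(-1/t)^(11-j), with t-exponent 3j − 1(11−j) = 4j − 11.
Set 4j − 11 = 25: j = 9.
C(11,9) = 55; 1^9 = 1; (-1)^2 = 1.
Coefficient = 55 · 1 · 1 = 55.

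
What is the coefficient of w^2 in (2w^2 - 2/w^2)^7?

General term: C(7,j)·(2w^2)^j·(-2/w^2)^(7-j), with w-exponent 2j − 2(7−j) = 4j − 14.
Set 4j − 14 = 2: j = 4.
C(7,4) = 35; 2^4 = 16; (-2)^3 = -8.
Coefficient = 35 · 16 · (-8) = -4480.

-4480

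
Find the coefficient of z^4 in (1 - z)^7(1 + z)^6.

15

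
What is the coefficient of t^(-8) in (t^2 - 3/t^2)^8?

General term: C(8,j)·(t^2)^j·(-3/t^2)^(8-j), with t-exponent 2j − 2(8−j) = 4j − 16.
Set 4j − 16 = -8: j = 2.
C(8,2) = 28; 1^2 = 1; (-3)^6 = 729.
Coefficient = 28 · 1 · 729 = 20412.

20412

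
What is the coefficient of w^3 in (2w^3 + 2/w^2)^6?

General term: C(6,j)·(2w^3)^j·(2/w^2)^(6-j), with w-exponent 3j − 2(6−j) = 5j − 12.
Set 5j − 12 = 3: j = 3.
C(6,3) = 20; 2^3 = 8; 2^3 = 8.
Coefficient = 20 · 8 · 8 = 1280.

1280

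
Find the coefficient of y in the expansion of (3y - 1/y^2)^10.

General term: C(10,j)·(3y)^j·(-1/y^2)^(10-j), with y-exponent 1j − 2(10−j) = 3j − 20.
Set 3j − 20 = 1: j = 7.
C(10,7) = 120; 3^7 = 2187; (-1)^3 = -1.
Coefficient = 120 · 2187 · (-1) = -262440.

-262440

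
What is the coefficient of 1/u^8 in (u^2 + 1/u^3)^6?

General term: C(6,j)·(u^2)^j·(1/u^3)^(6-j), with u-exponent 2j − 3(6−j) = 5j − 18.
Set 5j − 18 = -8: j = 2.
C(6,2) = 15; 1^2 = 1; 1^4 = 1.
Coefficient = 15 · 1 · 1 = 15.

15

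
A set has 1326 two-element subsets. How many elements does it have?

n(n−1)/2 = 1326 ⇒ n(n−1) = 2652. Since 52·51 = 2652, n = 52.

52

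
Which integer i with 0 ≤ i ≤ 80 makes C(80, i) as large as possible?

C(80,i) is maximized at i = 80/2 = 40.

40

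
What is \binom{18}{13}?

8568

C(18,13) = C(18,5) by symmetry.
C(18,5) = (18·17·16·15·14) / 5! = 1028160 / 120 = 8568.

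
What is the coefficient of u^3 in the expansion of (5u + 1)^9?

The general term is C(9,j)·(5u)^j·(1)^(9-j); the u^3 term has j = 3.
C(9,3) = 84.
Coefficient = C(9,3) · 5^3 = 84 · 125 = 10500.

10500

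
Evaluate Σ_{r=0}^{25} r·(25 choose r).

Differentiating (1+x)^25 and setting x=1: Σ r·C(25,r) = 25·2^24 = 419430400.

419430400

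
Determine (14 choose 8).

C(14,8) = C(14,6) by symmetry.
C(14,6) = (14·13·12·11·10·9) / 6! = 2162160 / 720 = 3003.

3003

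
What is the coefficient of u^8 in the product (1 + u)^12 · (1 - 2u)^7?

2655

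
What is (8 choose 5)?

56

C(8,5) = C(8,3) by symmetry.
C(8,3) = (8·7·6) / 3! = 336 / 6 = 56.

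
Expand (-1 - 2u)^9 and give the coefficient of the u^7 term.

-4608

The general term is C(9,j)·(-1)^j·(-2u)^(9-j); the u^7 term has j = 2.
C(9,2) = 36.
Coefficient = C(9,2) · (-2)^7 = 36 · (-128) = -4608.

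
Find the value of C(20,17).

C(20,17) = C(20,3) by symmetry.
C(20,3) = (20·19·18) / 3! = 6840 / 6 = 1140.

1140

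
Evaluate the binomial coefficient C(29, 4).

C(29,4) = (29·28·27·26) / 4! = 570024 / 24 = 23751.

23751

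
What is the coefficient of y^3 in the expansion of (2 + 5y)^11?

The general term is C(11,j)·(2)^j·(5y)^(11-j); the y^3 term has j = 8.
C(11,8) = 165.
Coefficient = C(11,8) · 2^8 · 5^3 = 165 · 256 · 125 = 5280000.

5280000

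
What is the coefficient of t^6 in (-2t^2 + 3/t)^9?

-326592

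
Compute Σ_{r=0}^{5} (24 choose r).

55455

1 + 24 + 276 + 2024 + 10626 + 42504 = 55455.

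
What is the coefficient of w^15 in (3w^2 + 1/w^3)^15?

241805655

General term: C(15,j)·(3w^2)^j·(1/w^3)^(15-j), with w-exponent 2j − 3(15−j) = 5j − 45.
Set 5j − 45 = 15: j = 12.
C(15,12) = 455; 3^12 = 531441; 1^3 = 1.
Coefficient = 455 · 531441 · 1 = 241805655.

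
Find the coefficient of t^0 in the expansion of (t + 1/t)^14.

3432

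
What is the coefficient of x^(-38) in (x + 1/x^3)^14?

14

General term: C(14,j)·(x)^j·(1/x^3)^(14-j), with x-exponent 1j − 3(14−j) = 4j − 42.
Set 4j − 42 = -38: j = 1.
C(14,1) = 14; 1^1 = 1; 1^13 = 1.
Coefficient = 14 · 1 · 1 = 14.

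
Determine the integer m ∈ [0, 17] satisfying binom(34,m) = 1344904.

6

C(34,m) increases on 0 ≤ m ≤ 17. C(34,5) = 278256 and C(34,6) = 1344904, so m = 6.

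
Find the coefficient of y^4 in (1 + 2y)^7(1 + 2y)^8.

(1 + 2y)^7(1 + 2y)^8 = (1 + 2y)^15, so the coefficient of y^4 is C(15,4)·2^4 = 1365·16 = 21840.

21840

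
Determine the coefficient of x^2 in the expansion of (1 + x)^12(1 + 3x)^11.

957

Coefficient of x^2 = Σ_{j} C(12,j)·1^j·C(11,2-j)·3^(2-j) for j from 0 to 2.
= 495 + 396 + 66 = 957.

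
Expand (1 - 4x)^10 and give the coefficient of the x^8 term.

The general term is C(10,j)·(1)^j·(-4x)^(10-j); the x^8 term has j = 2.
C(10,2) = 45.
Coefficient = C(10,2) · (-4)^8 = 45 · 65536 = 2949120.

2949120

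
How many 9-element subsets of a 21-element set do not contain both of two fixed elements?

All 9-subsets: C(21,9) = 293930. Those containing both fixed elements: C(19,7) = 50388.
293930 − 50388 = 243542.

243542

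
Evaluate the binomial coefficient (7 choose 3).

35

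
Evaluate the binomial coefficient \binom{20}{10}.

184756

C(20,10) = (20·19·18·17·16·15·14·13·12·11) / 10! = 670442572800 / 3628800 = 184756.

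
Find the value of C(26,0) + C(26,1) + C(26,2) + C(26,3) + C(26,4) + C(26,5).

1 + 26 + 325 + 2600 + 14950 + 65780 = 83682.

83682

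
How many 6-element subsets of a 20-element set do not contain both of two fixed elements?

All 6-subsets: C(20,6) = 38760. Those containing both fixed elements: C(18,4) = 3060.
38760 − 3060 = 35700.

35700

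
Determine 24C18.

C(24,18) = C(24,6) by symmetry.
C(24,6) = (24·23·22·21·20·19) / 6! = 96909120 / 720 = 134596.

134596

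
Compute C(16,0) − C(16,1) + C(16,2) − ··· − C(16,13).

-105

The partial alternating sum Σ_{k=0}^{13} (−1)^k C(16,k) = (−1)^13 C(15,13) = -105.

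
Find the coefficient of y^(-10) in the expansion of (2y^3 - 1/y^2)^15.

-21840

General term: C(15,j)·(2y^3)^j·(-1/y^2)^(15-j), with y-exponent 3j − 2(15−j) = 5j − 30.
Set 5j − 30 = -10: j = 4.
C(15,4) = 1365; 2^4 = 16; (-1)^11 = -1.
Coefficient = 1365 · 16 · (-1) = -21840.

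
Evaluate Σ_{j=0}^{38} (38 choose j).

274877906944

The entries of row 38 sum to 2^38 = 274877906944.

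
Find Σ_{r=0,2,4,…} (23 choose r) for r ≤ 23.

4194304

Half of (1+1)^23 + (1−1)^23 gives the even-index sum: 2^22 = 4194304.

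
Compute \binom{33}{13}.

C(33,13) = (33·32·31·30·29·28·27·26·25·24·23·22·21) / 13! = 3569119343741952000 / 6227020800 = 573166440.

573166440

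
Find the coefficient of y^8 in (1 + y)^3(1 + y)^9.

495

Coefficient of y^8 = Σ_{j} C(3,j)·C(9,8-j) for j from 0 to 3.
= 9 + 108 + 252 + 126 = 495.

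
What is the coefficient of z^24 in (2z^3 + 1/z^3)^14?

General term: C(14,j)·(2z^3)^j·(1/z^3)^(14-j), with z-exponent 3j − 3(14−j) = 6j − 42.
Set 6j − 42 = 24: j = 11.
C(14,11) = 364; 2^11 = 2048; 1^3 = 1.
Coefficient = 364 · 2048 · 1 = 745472.

745472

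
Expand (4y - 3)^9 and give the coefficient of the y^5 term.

10450944

The general term is C(9,j)·(4y)^j·(-3)^(9-j); the y^5 term has j = 5.
C(9,5) = 126.
Coefficient = C(9,5) · 4^5 · (-3)^4 = 126 · 1024 · 81 = 10450944.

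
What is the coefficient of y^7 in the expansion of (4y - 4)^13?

The general term is C(13,j)·(4y)^j·(-4)^(13-j); the y^7 term has j = 7.
C(13,7) = 1716.
Coefficient = C(13,7) · 4^7 · (-4)^6 = 1716 · 16384 · 4096 = 115158810624.

115158810624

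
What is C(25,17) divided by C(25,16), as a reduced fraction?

9/17

C(n,k+1)/C(n,k) = (n−k)/(k+1) = (25−16)/(16+1) = 9/17.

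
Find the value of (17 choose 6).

12376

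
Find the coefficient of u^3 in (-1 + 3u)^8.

The general term is C(8,j)·(-1)^j·(3u)^(8-j); the u^3 term has j = 5.
C(8,5) = 56.
Coefficient = C(8,5) · (-1)^5 · 3^3 = 56 · (-1) · 27 = -1512.

-1512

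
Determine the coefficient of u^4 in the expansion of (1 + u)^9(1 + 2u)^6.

Coefficient of u^4 = Σ_{j} C(9,j)·1^j·C(6,4-j)·2^(4-j) for j from 0 to 4.
= 240 + 1440 + 2160 + 1008 + 126 = 4974.

4974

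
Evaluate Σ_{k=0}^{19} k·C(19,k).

4980736

Differentiating (1+x)^19 and setting x=1: Σ k·C(19,k) = 19·2^18 = 4980736.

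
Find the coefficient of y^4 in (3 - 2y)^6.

2160

The general term is C(6,j)·(3)^j·(-2y)^(6-j); the y^4 term has j = 2.
C(6,2) = 15.
Coefficient = C(6,2) · 3^2 · (-2)^4 = 15 · 9 · 16 = 2160.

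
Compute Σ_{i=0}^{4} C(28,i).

1 + 28 + 378 + 3276 + 20475 = 24158.

24158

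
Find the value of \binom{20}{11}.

C(20,11) = C(20,9) by symmetry.
C(20,9) = (20·19·18·17·16·15·14·13·12) / 9! = 60949324800 / 362880 = 167960.

167960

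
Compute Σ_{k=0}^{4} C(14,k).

1471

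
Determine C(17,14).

680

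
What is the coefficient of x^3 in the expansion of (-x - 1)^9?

The general term is C(9,j)·(-x)^j·(-1)^(9-j); the x^3 term has j = 3.
C(9,3) = 84.
Coefficient = C(9,3) · (-1)^3 = 84 · (-1) = -84.

-84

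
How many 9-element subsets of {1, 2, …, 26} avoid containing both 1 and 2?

2778446

All 9-subsets: C(26,9) = 3124550. Those containing both fixed elements: C(24,7) = 346104.
3124550 − 346104 = 2778446.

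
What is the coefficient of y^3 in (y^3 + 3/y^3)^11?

112266

General term: C(11,j)·(y^3)^j·(3/y^3)^(11-j), with y-exponent 3j − 3(11−j) = 6j − 33.
Set 6j − 33 = 3: j = 6.
C(11,6) = 462; 1^6 = 1; 3^5 = 243.
Coefficient = 462 · 1 · 243 = 112266.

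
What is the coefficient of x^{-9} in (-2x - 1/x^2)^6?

12

General term: C(6,j)·(-2x)^j·(-1/x^2)^(6-j), with x-exponent 1j − 2(6−j) = 3j − 12.
Set 3j − 12 = -9: j = 1.
C(6,1) = 6; (-2)^1 = -2; (-1)^5 = -1.
Coefficient = 6 · (-2) · (-1) = 12.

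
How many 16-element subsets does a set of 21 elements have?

C(21,16) = C(21,5) by symmetry.
C(21,5) = (21·20·19·18·17) / 5! = 2441880 / 120 = 20349.

20349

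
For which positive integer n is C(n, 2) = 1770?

60

n(n−1)/2 = 1770 ⇒ n(n−1) = 3540. Since 60·59 = 3540, n = 60.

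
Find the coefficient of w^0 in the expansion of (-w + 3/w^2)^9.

2268

General term: C(9,j)·(-w)^j·(3/w^2)^(9-j), with w-exponent 1j − 2(9−j) = 3j − 18.
Set 3j − 18 = 0: j = 6.
C(9,6) = 84; (-1)^6 = 1; 3^3 = 27.
Coefficient = 84 · 1 · 27 = 2268.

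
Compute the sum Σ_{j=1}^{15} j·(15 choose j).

Differentiating (1+x)^15 and setting x=1: Σ j·C(15,j) = 15·2^14 = 245760.

245760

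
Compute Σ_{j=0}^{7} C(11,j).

1816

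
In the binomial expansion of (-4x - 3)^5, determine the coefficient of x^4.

-3840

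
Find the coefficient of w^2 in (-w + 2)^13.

159744

The general term is C(13,j)·(-w)^j·(2)^(13-j); the w^2 term has j = 2.
C(13,2) = 78.
Coefficient = C(13,2) · 2^11 = 78 · 2048 = 159744.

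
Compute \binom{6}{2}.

15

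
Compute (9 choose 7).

36

C(9,7) = C(9,2) by symmetry.
C(9,2) = (9·8) / 2! = 72 / 2 = 36.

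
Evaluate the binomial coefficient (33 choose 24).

38567100

C(33,24) = C(33,9) by symmetry.
C(33,9) = (33·32·31·30·29·28·27·26·25) / 9! = 13995229248000 / 362880 = 38567100.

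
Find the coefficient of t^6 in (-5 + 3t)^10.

The general term is C(10,j)·(-5)^j·(3t)^(10-j); the t^6 term has j = 4.
C(10,4) = 210.
Coefficient = C(10,4) · (-5)^4 · 3^6 = 210 · 625 · 729 = 95681250.

95681250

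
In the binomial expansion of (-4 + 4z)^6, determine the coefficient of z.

-24576

The general term is C(6,j)·(-4)^j·(4z)^(6-j); the z^1 term has j = 5.
C(6,5) = 6.
Coefficient = C(6,5) · (-4)^5 · 4^1 = 6 · (-1024) · 4 = -24576.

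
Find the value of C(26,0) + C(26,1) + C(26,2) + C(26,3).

2952

1 + 26 + 325 + 2600 = 2952.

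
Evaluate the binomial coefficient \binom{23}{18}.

C(23,18) = C(23,5) by symmetry.
C(23,5) = (23·22·21·20·19) / 5! = 4037880 / 120 = 33649.

33649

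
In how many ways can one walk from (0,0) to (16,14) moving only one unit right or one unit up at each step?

Each path is a sequence of 30 steps with 16 rights: C(30,16) = 145422675.

145422675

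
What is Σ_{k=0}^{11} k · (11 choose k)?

Differentiating (1+x)^11 and setting x=1: Σ k·C(11,k) = 11·2^10 = 11264.

11264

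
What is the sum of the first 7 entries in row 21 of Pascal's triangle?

82160

1 + 21 + 210 + 1330 + 5985 + 20349 + 54264 = 82160.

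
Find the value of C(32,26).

906192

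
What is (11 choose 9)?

55

C(11,9) = C(11,2) by symmetry.
C(11,2) = (11·10) / 2! = 110 / 2 = 55.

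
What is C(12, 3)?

C(12,3) = (12·11·10) / 3! = 1320 / 6 = 220.

220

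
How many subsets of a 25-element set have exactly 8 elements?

1081575

Choose the 8 positions: C(25,8) = 1081575.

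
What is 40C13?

12033222880

C(40,13) = (40·39·38·37·36·35·34·33·32·31·30·29·28) / 13! = 74931129164795904000 / 6227020800 = 12033222880.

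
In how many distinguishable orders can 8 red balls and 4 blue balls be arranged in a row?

495

Choose positions for the red balls: C(12,8) = 495.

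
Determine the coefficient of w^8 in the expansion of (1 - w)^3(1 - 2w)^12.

633600

Coefficient of w^8 = Σ_{j} C(3,j)·(-1)^j·C(12,8-j)·(-2)^(8-j) for j from 0 to 3.
= 126720 + 304128 + 177408 + 25344 = 633600.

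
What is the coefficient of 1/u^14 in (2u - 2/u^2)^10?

General term: C(10,j)·(2u)^j·(-2/u^2)^(10-j), with u-exponent 1j − 2(10−j) = 3j − 20.
Set 3j − 20 = -14: j = 2.
C(10,2) = 45; 2^2 = 4; (-2)^8 = 256.
Coefficient = 45 · 4 · 256 = 46080.

46080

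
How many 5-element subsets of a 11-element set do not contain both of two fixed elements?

All 5-subsets: C(11,5) = 462. Those containing both fixed elements: C(9,3) = 84.
462 − 84 = 378.

378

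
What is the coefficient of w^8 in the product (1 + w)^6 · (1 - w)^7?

Coefficient of w^8 = Σ_{j} C(6,j)·1^j·C(7,8-j)·(-1)^(8-j) for j from 1 to 6.
= (-6) + 105 + (-420) + 525 + (-210) + 21 = 15.

15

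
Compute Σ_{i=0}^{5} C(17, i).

9402

1 + 17 + 136 + 680 + 2380 + 6188 = 9402.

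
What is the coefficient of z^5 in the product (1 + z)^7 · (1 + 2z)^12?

Coefficient of z^5 = Σ_{j} C(7,j)·1^j·C(12,5-j)·2^(5-j) for j from 0 to 5.
= 25344 + 55440 + 36960 + 9240 + 840 + 21 = 127845.

127845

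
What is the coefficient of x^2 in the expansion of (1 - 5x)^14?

2275

The general term is C(14,j)·(1)^j·(-5x)^(14-j); the x^2 term has j = 12.
C(14,12) = 91.
Coefficient = C(14,12) · (-5)^2 = 91 · 25 = 2275.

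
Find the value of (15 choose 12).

455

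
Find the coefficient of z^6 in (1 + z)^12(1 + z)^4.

8008

Coefficient of z^6 = Σ_{j} C(12,j)·C(4,6-j) for j from 2 to 6.
= 66 + 880 + 2970 + 3168 + 924 = 8008.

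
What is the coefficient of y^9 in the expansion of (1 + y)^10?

The general term is C(10,j)·(1)^j·(y)^(10-j); the y^9 term has j = 1.
C(10,1) = 10.
Coefficient = C(10,1) = 10.

10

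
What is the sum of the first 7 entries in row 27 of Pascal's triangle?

1 + 27 + 351 + 2925 + 17550 + 80730 + 296010 = 397594.

397594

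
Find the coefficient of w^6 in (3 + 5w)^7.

328125

The general term is C(7,j)·(3)^j·(5w)^(7-j); the w^6 term has j = 1.
C(7,1) = 7.
Coefficient = C(7,1) · 3^1 · 5^6 = 7 · 3 · 15625 = 328125.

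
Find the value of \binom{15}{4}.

1365

C(15,4) = (15·14·13·12) / 4! = 32760 / 24 = 1365.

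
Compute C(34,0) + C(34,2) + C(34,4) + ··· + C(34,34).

8589934592

Even-j terms of row 34 sum to 2^33 = 8589934592.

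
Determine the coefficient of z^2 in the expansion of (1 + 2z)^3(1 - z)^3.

-3

Coefficient of z^2 = Σ_{j} C(3,j)·2^j·C(3,2-j)·(-1)^(2-j) for j from 0 to 2.
= 3 + (-18) + 12 = -3.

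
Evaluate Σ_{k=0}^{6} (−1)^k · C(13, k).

The partial alternating sum Σ_{k=0}^{6} (−1)^k C(13,k) = (−1)^6 C(12,6) = 924.

924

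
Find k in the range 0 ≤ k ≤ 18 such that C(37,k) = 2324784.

6

C(37,k) increases on 0 ≤ k ≤ 18. C(37,5) = 435897 and C(37,6) = 2324784, so k = 6.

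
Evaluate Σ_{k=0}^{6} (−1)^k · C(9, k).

The partial alternating sum Σ_{k=0}^{6} (−1)^k C(9,k) = (−1)^6 C(8,6) = 28.

28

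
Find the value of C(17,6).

12376

C(17,6) = (17·16·15·14·13·12) / 6! = 8910720 / 720 = 12376.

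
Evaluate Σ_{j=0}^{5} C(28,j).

122438

1 + 28 + 378 + 3276 + 20475 + 98280 = 122438.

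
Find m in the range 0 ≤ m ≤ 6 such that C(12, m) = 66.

2

C(12,m) increases on 0 ≤ m ≤ 6. C(12,1) = 12 and C(12,2) = 66, so m = 2.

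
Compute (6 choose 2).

C(6,2) = (6·5) / 2! = 30 / 2 = 15.

15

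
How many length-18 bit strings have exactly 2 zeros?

153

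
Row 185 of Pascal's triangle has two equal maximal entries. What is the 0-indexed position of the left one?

92

For odd n = 185, C(185,r) peaks at r = (n−1)/2 and (n+1)/2; the smaller is 92.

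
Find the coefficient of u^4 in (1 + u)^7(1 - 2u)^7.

-91

Coefficient of u^4 = Σ_{j} C(7,j)·1^j·C(7,4-j)·(-2)^(4-j) for j from 0 to 4.
= 560 + (-1960) + 1764 + (-490) + 35 = -91.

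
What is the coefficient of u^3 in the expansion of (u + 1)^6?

20

The general term is C(6,j)·(u)^j·(1)^(6-j); the u^3 term has j = 3.
C(6,3) = 20.
Coefficient = C(6,3) = 20.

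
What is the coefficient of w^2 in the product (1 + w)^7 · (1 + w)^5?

66

(1 + w)^7(1 + w)^5 = (1 + w)^12, so the coefficient of w^2 is C(12,2)·1^2 = 66·1 = 66.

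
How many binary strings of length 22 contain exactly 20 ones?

Choose the 20 positions: C(22,20) = 231.

231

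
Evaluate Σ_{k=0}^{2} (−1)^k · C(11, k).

45

The partial alternating sum Σ_{k=0}^{2} (−1)^k C(11,k) = (−1)^2 C(10,2) = 45.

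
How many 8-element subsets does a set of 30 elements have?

5852925

C(30,8) = (30·29·28·27·26·25·24·23) / 8! = 235989936000 / 40320 = 5852925.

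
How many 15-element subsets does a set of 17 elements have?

136

C(17,15) = C(17,2) by symmetry.
C(17,2) = (17·16) / 2! = 272 / 2 = 136.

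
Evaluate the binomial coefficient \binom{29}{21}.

C(29,21) = C(29,8) by symmetry.
C(29,8) = (29·28·27·26·25·24·23·22) / 8! = 173059286400 / 40320 = 4292145.

4292145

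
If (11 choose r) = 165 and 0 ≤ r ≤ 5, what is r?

3

C(11,r) increases on 0 ≤ r ≤ 5. C(11,2) = 55 and C(11,3) = 165, so r = 3.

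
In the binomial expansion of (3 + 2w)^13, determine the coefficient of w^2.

55269864

The general term is C(13,j)·(3)^j·(2w)^(13-j); the w^2 term has j = 11.
C(13,11) = 78.
Coefficient = C(13,11) · 3^11 · 2^2 = 78 · 177147 · 4 = 55269864.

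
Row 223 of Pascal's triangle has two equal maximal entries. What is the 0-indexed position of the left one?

For odd n = 223, C(223,i) peaks at i = (n−1)/2 and (n+1)/2; the lower is 111.

111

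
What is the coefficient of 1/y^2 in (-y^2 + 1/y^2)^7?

-35

General term: C(7,j)·(-y^2)^j·(1/y^2)^(7-j), with y-exponent 2j − 2(7−j) = 4j − 14.
Set 4j − 14 = -2: j = 3.
C(7,3) = 35; (-1)^3 = -1; 1^4 = 1.
Coefficient = 35 · (-1) · 1 = -35.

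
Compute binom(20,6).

38760

C(20,6) = (20·19·18·17·16·15) / 6! = 27907200 / 720 = 38760.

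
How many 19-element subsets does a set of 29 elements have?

20030010

C(29,19) = C(29,10) by symmetry.
C(29,10) = (29·28·27·26·25·24·23·22·21·20) / 10! = 72684900288000 / 3628800 = 20030010.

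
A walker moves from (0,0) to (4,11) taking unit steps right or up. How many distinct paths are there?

1365

Each path is a sequence of 15 steps with 4 rights: C(15,4) = 1365.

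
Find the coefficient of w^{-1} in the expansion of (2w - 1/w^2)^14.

-1025024

General term: C(14,j)·(2w)^j·(-1/w^2)^(14-j), with w-exponent 1j − 2(14−j) = 3j − 28.
Set 3j − 28 = -1: j = 9.
C(14,9) = 2002; 2^9 = 512; (-1)^5 = -1.
Coefficient = 2002 · 512 · (-1) = -1025024.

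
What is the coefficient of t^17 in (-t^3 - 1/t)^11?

-330

General term: C(11,j)·(-t^3)^j·(-1/t)^(11-j), with t-exponent 3j − 1(11−j) = 4j − 11.
Set 4j − 11 = 17: j = 7.
C(11,7) = 330; (-1)^7 = -1; (-1)^4 = 1.
Coefficient = 330 · (-1) · 1 = -330.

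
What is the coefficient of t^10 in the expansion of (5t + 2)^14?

156406250000

The general term is C(14,j)·(5t)^j·(2)^(14-j); the t^10 term has j = 10.
C(14,10) = 1001.
Coefficient = C(14,10) · 5^10 · 2^4 = 1001 · 9765625 · 16 = 156406250000.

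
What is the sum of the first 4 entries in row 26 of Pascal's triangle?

2952

1 + 26 + 325 + 2600 = 2952.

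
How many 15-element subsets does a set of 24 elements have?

1307504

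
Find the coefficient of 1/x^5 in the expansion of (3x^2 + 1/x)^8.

24

General term: C(8,j)·(3x^2)^j·(1/x)^(8-j), with x-exponent 2j − 1(8−j) = 3j − 8.
Set 3j − 8 = -5: j = 1.
C(8,1) = 8; 3^1 = 3; 1^7 = 1.
Coefficient = 8 · 3 · 1 = 24.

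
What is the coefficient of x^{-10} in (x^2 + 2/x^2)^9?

4608

General term: C(9,j)·(x^2)^j·(2/x^2)^(9-j), with x-exponent 2j − 2(9−j) = 4j − 18.
Set 4j − 18 = -10: j = 2.
C(9,2) = 36; 1^2 = 1; 2^7 = 128.
Coefficient = 36 · 1 · 128 = 4608.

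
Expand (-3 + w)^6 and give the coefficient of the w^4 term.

135

The general term is C(6,j)·(-3)^j·(w)^(6-j); the w^4 term has j = 2.
C(6,2) = 15.
Coefficient = C(6,2) · (-3)^2 = 15 · 9 = 135.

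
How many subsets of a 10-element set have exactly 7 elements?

120

Choose the 7 positions: C(10,7) = 120.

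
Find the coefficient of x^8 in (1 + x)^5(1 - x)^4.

Coefficient of x^8 = Σ_{j} C(5,j)·1^j·C(4,8-j)·(-1)^(8-j) for j from 4 to 5.
= 5 + (-4) = 1.

1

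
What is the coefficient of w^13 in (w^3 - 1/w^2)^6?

General term: C(6,j)·(w^3)^j·(-1/w^2)^(6-j), with w-exponent 3j − 2(6−j) = 5j − 12.
Set 5j − 12 = 13: j = 5.
C(6,5) = 6; 1^5 = 1; (-1)^1 = -1.
Coefficient = 6 · 1 · (-1) = -6.

-6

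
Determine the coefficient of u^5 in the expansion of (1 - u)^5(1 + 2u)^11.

-507

Coefficient of u^5 = Σ_{j} C(5,j)·(-1)^j·C(11,5-j)·2^(5-j) for j from 0 to 5.
= 14784 + (-26400) + 13200 + (-2200) + 110 + (-1) = -507.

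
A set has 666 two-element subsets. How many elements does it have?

37

n(n−1)/2 = 666 ⇒ n(n−1) = 1332. Since 37·36 = 1332, n = 37.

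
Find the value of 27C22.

80730

C(27,22) = C(27,5) by symmetry.
C(27,5) = (27·26·25·24·23) / 5! = 9687600 / 120 = 80730.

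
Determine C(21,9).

293930

C(21,9) = (21·20·19·18·17·16·15·14·13) / 9! = 106661318400 / 362880 = 293930.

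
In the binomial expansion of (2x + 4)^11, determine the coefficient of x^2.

The general term is C(11,j)·(2x)^j·(4)^(11-j); the x^2 term has j = 2.
C(11,2) = 55.
Coefficient = C(11,2) · 2^2 · 4^9 = 55 · 4 · 262144 = 57671680.

57671680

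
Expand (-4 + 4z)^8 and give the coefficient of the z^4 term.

4587520

The general term is C(8,j)·(-4)^j·(4z)^(8-j); the z^4 term has j = 4.
C(8,4) = 70.
Coefficient = C(8,4) · (-4)^4 · 4^4 = 70 · 256 · 256 = 4587520.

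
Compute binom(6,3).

C(6,3) = (6·5·4) / 3! = 120 / 6 = 20.

20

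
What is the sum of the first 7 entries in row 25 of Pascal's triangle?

245506

1 + 25 + 300 + 2300 + 12650 + 53130 + 177100 = 245506.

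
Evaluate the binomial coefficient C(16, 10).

8008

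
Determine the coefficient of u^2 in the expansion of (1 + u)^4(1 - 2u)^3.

-6

Coefficient of u^2 = Σ_{j} C(4,j)·1^j·C(3,2-j)·(-2)^(2-j) for j from 0 to 2.
= 12 + (-24) + 6 = -6.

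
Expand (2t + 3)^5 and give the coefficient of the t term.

The general term is C(5,j)·(2t)^j·(3)^(5-j); the t^1 term has j = 1.
C(5,1) = 5.
Coefficient = C(5,1) · 2^1 · 3^4 = 5 · 2 · 81 = 810.

810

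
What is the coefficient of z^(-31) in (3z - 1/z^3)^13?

General term: C(13,j)·(3z)^j·(-1/z^3)^(13-j), with z-exponent 1j − 3(13−j) = 4j − 39.
Set 4j − 39 = -31: j = 2.
C(13,2) = 78; 3^2 = 9; (-1)^11 = -1.
Coefficient = 78 · 9 · (-1) = -702.

-702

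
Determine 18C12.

18564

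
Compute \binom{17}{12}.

C(17,12) = C(17,5) by symmetry.
C(17,5) = (17·16·15·14·13) / 5! = 742560 / 120 = 6188.

6188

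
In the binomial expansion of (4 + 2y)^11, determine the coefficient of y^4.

The general term is C(11,j)·(4)^j·(2y)^(11-j); the y^4 term has j = 7.
C(11,7) = 330.
Coefficient = C(11,7) · 4^7 · 2^4 = 330 · 16384 · 16 = 86507520.

86507520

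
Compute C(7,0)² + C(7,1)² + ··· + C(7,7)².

3432

By Vandermonde's identity, Σ C(7,i)² = C(14,7) = 3432.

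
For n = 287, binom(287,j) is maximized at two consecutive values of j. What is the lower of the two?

143

For odd n = 287, C(287,j) peaks at j = (n−1)/2 and (n+1)/2; the lower is 143.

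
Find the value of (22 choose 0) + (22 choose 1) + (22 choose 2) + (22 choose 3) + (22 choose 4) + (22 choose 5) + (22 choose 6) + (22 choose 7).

280600

1 + 22 + 231 + 1540 + 7315 + 26334 + 74613 + 170544 = 280600.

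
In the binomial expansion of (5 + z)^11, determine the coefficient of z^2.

The general term is C(11,j)·(5)^j·(z)^(11-j); the z^2 term has j = 9.
C(11,9) = 55.
Coefficient = C(11,9) · 5^9 = 55 · 1953125 = 107421875.

107421875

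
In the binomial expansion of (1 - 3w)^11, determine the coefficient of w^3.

The general term is C(11,j)·(1)^j·(-3w)^(11-j); the w^3 term has j = 8.
C(11,8) = 165.
Coefficient = C(11,8) · (-3)^3 = 165 · (-27) = -4455.

-4455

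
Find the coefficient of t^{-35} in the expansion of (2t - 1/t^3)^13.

General term: C(13,j)·(2t)^j·(-1/t^3)^(13-j), with t-exponent 1j − 3(13−j) = 4j − 39.
Set 4j − 39 = -35: j = 1.
C(13,1) = 13; 2^1 = 2; (-1)^12 = 1.
Coefficient = 13 · 2 · 1 = 26.

26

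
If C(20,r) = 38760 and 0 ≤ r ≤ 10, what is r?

6

C(20,r) increases on 0 ≤ r ≤ 10. C(20,5) = 15504 and C(20,6) = 38760, so r = 6.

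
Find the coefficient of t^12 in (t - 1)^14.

91

The general term is C(14,j)·(t)^j·(-1)^(14-j); the t^12 term has j = 12.
C(14,12) = 91.
Coefficient = C(14,12) = 91.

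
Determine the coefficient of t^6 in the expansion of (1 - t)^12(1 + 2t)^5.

Coefficient of t^6 = Σ_{j} C(12,j)·(-1)^j·C(5,6-j)·2^(6-j) for j from 1 to 6.
= (-384) + 5280 + (-17600) + 19800 + (-7920) + 924 = 100.

100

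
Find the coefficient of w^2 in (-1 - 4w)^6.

The general term is C(6,j)·(-1)^j·(-4w)^(6-j); the w^2 term has j = 4.
C(6,4) = 15.
Coefficient = C(6,4) · (-4)^2 = 15 · 16 = 240.

240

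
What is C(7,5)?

21

C(7,5) = C(7,2) by symmetry.
C(7,2) = (7·6) / 2! = 42 / 2 = 21.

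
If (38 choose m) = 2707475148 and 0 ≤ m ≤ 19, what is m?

12

C(38,m) increases on 0 ≤ m ≤ 19. C(38,11) = 1203322288 and C(38,12) = 2707475148, so m = 12.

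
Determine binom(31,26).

169911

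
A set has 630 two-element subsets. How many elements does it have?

n(n−1)/2 = 630 ⇒ n(n−1) = 1260. Since 36·35 = 1260, n = 36.

36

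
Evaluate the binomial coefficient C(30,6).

593775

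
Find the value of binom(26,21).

65780

C(26,21) = C(26,5) by symmetry.
C(26,5) = (26·25·24·23·22) / 5! = 7893600 / 120 = 65780.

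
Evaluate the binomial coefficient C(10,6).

C(10,6) = C(10,4) by symmetry.
C(10,4) = (10·9·8·7) / 4! = 5040 / 24 = 210.

210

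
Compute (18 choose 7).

C(18,7) = (18·17·16·15·14·13·12) / 7! = 160392960 / 5040 = 31824.

31824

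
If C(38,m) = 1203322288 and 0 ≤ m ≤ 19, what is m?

11

C(38,m) increases on 0 ≤ m ≤ 19. C(38,10) = 472733756 and C(38,11) = 1203322288, so m = 11.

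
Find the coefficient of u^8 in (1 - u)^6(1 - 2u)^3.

60

Coefficient of u^8 = Σ_{j} C(6,j)·(-1)^j·C(3,8-j)·(-2)^(8-j) for j from 5 to 6.
= 48 + 12 = 60.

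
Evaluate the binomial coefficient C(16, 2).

120

C(16,2) = (16·15) / 2! = 240 / 2 = 120.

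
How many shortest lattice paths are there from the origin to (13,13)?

10400600

Each path is a sequence of 26 steps with 13 rights: C(26,13) = 10400600.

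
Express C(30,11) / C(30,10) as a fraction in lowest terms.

20/11

C(n,k+1)/C(n,k) = (n−k)/(k+1) = (30−10)/(10+1) = 20/11.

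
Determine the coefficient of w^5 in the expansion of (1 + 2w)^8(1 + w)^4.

Coefficient of w^5 = Σ_{j} C(8,j)·2^j·C(4,5-j)·1^(5-j) for j from 1 to 5.
= 16 + 448 + 2688 + 4480 + 1792 = 9424.

9424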